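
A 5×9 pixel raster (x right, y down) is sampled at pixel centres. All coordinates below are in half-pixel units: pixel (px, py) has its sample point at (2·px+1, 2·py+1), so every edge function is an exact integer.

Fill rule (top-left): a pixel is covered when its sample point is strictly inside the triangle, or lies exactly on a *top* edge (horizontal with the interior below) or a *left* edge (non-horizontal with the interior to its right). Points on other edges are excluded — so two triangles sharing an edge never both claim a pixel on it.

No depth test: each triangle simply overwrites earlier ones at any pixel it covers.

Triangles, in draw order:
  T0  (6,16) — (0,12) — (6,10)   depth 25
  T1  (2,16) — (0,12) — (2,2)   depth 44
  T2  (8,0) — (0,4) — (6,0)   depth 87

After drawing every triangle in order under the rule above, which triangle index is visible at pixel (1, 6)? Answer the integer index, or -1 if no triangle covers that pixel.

T0:
  2·area = 36
  edge (6, 16)→(0, 12): d=(-6,-4) top-left  bias=+0
  edge (0, 12)→(6, 10): d=(6,-2) top-left  bias=+0
  edge (6, 10)→(6, 16): d=(0,6) right/bottom  bias=-1
    (4,4)@(9, 9): e=[54,0,-18] → ·  [on edge]
    (1,5)@(3, 11): e=[18,0,18] → #  [on edge]
    (2,5)@(5, 11): e=[26,4,6] → #
    (3,5)@(7, 11): e=[34,8,-6] → ·
    (1,6)@(3, 13): e=[6,12,18] → #
    (3,6)@(7, 13): e=[22,20,-6] → ·
    (1,7)@(3, 15): e=[-6,24,18] → ·
    (2,7)@(5, 15): e=[2,28,6] → #
    (3,7)@(7, 15): e=[10,32,-6] → ·
    (2,8)@(5, 17): e=[-10,40,6] → ·
  covered (5 px):
    · · · · ·
    · · · · ·
    · · · · ·
    · · · · ·
    · · · · ·
    · # # · ·
    · # # · ·
    · · # · ·
    · · · · ·
T1:
  2·area = 28
  edge (2, 16)→(0, 12): d=(-2,-4) top-left  bias=+0
  edge (0, 12)→(2, 2): d=(2,-10) top-left  bias=+0
  edge (2, 2)→(2, 16): d=(0,14) right/bottom  bias=-1
    (0,3)@(1, 7): e=[14,0,14] → #  [on edge]
    (1,3)@(3, 7): e=[22,20,-14] → ·
    (0,4)@(1, 9): e=[10,4,14] → #
    (1,4)@(3, 9): e=[18,24,-14] → ·
    (0,5)@(1, 11): e=[6,8,14] → #
    (1,5)@(3, 11): e=[14,28,-14] → ·
    (0,6)@(1, 13): e=[2,12,14] → #
    (1,6)@(3, 13): e=[10,32,-14] → ·
    (0,7)@(1, 15): e=[-2,16,14] → ·
  covered (4 px):
    · · · · ·
    · · · · ·
    · · · · ·
    # · · · ·
    # · · · ·
    # · · · ·
    # · · · ·
    · · · · ·
    · · · · ·
T2:
  2·area = 8
  edge (8, 0)→(0, 4): d=(-8,4) right/bottom  bias=-1
  edge (0, 4)→(6, 0): d=(6,-4) top-left  bias=+0
  edge (6, 0)→(8, 0): d=(2,0) top-left  bias=+0
    (2,0)@(5, 1): e=[4,2,2] → #
    (3,0)@(7, 1): e=[-4,10,2] → ·
    (2,1)@(5, 3): e=[-12,14,6] → ·
  covered (1 px):
    · · # · ·
    · · · · ·
    · · · · ·
    · · · · ·
    · · · · ·
    · · · · ·
    · · · · ·
    · · · · ·
    · · · · ·

Z-buffer (winner per pixel, '.' = empty):
  . . 2 . .
  . . . . .
  . . . . .
  1 . . . .
  1 . . . .
  1 0 0 . .
  1 0 0 . .
  . . 0 . .
  . . . . .

Answer: 0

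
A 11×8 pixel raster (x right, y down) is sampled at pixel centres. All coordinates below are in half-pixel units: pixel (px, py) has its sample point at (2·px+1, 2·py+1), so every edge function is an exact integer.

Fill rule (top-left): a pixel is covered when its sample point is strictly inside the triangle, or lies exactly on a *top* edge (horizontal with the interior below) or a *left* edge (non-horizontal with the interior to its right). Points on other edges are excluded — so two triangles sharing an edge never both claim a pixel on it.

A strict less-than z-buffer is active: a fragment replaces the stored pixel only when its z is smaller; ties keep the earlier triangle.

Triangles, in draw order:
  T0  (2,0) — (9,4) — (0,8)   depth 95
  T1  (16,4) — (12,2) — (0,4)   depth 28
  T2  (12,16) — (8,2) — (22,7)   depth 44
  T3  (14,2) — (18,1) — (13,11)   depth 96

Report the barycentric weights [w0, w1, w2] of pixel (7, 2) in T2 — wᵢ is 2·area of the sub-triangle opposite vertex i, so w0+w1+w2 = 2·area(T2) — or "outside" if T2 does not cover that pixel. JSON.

T0:
  2·area = 64
  edge (2, 0)→(9, 4): d=(7,4) right/bottom  bias=-1
  edge (9, 4)→(0, 8): d=(-9,4) right/bottom  bias=-1
  edge (0, 8)→(2, 0): d=(2,-8) top-left  bias=+0
    (1,0)@(3, 1): e=[3,51,10] → █
    (2,0)@(5, 1): e=[-5,43,26] → ·
    (1,1)@(3, 3): e=[17,33,14] → █
    (2,1)@(5, 3): e=[9,25,30] → █
    (3,1)@(7, 3): e=[1,17,46] → █
    (4,1)@(9, 3): e=[-7,9,62] → ·
    (0,2)@(1, 5): e=[39,23,2] → █
    (3,2)@(7, 5): e=[15,-1,50] → ·
    (0,3)@(1, 7): e=[53,5,6] → █
    (1,3)@(3, 7): e=[45,-3,22] → ·
    (2,3)@(5, 7): e=[37,-11,38] → ·
    (0,4)@(1, 9): e=[67,-13,10] → ·
  covered (8 px):
    · █ · · · · · · · · ·
    · █ █ █ · · · · · · ·
    █ █ █ · · · · · · · ·
    █ · · · · · · · · · ·
    · · · · · · · · · · ·
    · · · · · · · · · · ·
    · · · · · · · · · · ·
    · · · · · · · · · · ·
T1:
  2·area = 32  (B↔C swapped to make it positive)
  edge (16, 4)→(0, 4): d=(-16,0) right/bottom  bias=-1
  edge (0, 4)→(12, 2): d=(12,-2) top-left  bias=+0
  edge (12, 2)→(16, 4): d=(4,2) right/bottom  bias=-1
    (3,1)@(7, 3): e=[16,2,14] → █
    (4,1)@(9, 3): e=[16,6,10] → █
    (5,1)@(11, 3): e=[16,10,6] → █
    (6,1)@(13, 3): e=[16,14,2] → █
    (7,1)@(15, 3): e=[16,18,-2] → ·
    (3,2)@(7, 5): e=[-16,26,22] → ·
    (4,2)@(9, 5): e=[-16,30,18] → ·
    (5,2)@(11, 5): e=[-16,34,14] → ·
    (6,2)@(13, 5): e=[-16,38,10] → ·
  covered (4 px):
    · · · · · · · · · · ·
    · · · █ █ █ █ · · · ·
    · · · · · · · · · · ·
    · · · · · · · · · · ·
    · · · · · · · · · · ·
    · · · · · · · · · · ·
    · · · · · · · · · · ·
    · · · · · · · · · · ·
T2:
  2·area = 176
  edge (12, 16)→(8, 2): d=(-4,-14) top-left  bias=+0
  edge (8, 2)→(22, 7): d=(14,5) right/bottom  bias=-1
  edge (22, 7)→(12, 16): d=(-10,9) right/bottom  bias=-1
    (4,1)@(9, 3): e=[10,9,157] → █
    (5,1)@(11, 3): e=[38,-1,139] → ·
    (4,2)@(9, 5): e=[2,37,137] → █
    (5,2)@(11, 5): e=[30,27,119] → █
    (6,2)@(13, 5): e=[58,17,101] → █
    (7,2)@(15, 5): e=[86,7,83] → █
    (8,2)@(17, 5): e=[114,-3,65] → ·
    (4,3)@(9, 7): e=[-6,65,117] → ·
    (5,3)@(11, 7): e=[22,55,99] → █
    (8,3)@(17, 7): e=[106,25,45] → █
    (9,3)@(19, 7): e=[134,15,27] → █
    (10,3)@(21, 7): e=[162,5,9] → █
  covered (23 px):
    · · · · · · · · · · ·
    · · · · █ · · · · · ·
    · · · · █ █ █ █ · · ·
    · · · · · █ █ █ █ █ █
    · · · · · █ █ █ █ █ ·
    · · · · · █ █ █ █ · ·
    · · · · · · █ █ · · ·
    · · · · · · █ · · · ·
T3:
  2·area = 35
  edge (14, 2)→(18, 1): d=(4,-1) top-left  bias=+0
  edge (18, 1)→(13, 11): d=(-5,10) right/bottom  bias=-1
  edge (13, 11)→(14, 2): d=(1,-9) top-left  bias=+0
    (7,1)@(15, 3): e=[5,20,10] → █
    (8,1)@(17, 3): e=[7,0,28] → ·  [on edge]
    (7,2)@(15, 5): e=[13,10,12] → █
    (8,2)@(17, 5): e=[15,-10,30] → ·
    (7,3)@(15, 7): e=[21,0,14] → ·  [on edge]
    (6,5)@(13, 11): e=[35,0,0] → ·  [on edge]
    (5,7)@(11, 15): e=[49,0,-14] → ·  [on edge]
  covered (2 px):
    · · · · · · · · · · ·
    · · · · · · · █ · · ·
    · · · · · · · █ · · ·
    · · · · · · · · · · ·
    · · · · · · · · · · ·
    · · · · · · · · · · ·
    · · · · · · · · · · ·
    · · · · · · · · · · ·

Result: [7,83,86]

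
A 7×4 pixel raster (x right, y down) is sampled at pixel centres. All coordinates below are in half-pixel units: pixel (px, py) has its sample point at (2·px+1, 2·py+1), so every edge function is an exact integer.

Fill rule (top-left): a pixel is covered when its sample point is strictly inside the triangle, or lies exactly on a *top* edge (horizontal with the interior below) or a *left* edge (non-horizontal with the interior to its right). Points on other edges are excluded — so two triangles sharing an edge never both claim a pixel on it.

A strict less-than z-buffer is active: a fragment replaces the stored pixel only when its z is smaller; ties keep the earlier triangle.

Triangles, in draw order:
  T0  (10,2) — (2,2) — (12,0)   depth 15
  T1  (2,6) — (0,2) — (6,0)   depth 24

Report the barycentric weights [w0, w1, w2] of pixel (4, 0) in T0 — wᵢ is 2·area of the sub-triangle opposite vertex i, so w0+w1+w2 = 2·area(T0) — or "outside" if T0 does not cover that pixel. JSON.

T0:
  2·area = 16
  edge (10, 2)→(2, 2): d=(-8,0) right/bottom  bias=-1
  edge (2, 2)→(12, 0): d=(10,-2) top-left  bias=+0
  edge (12, 0)→(10, 2): d=(-2,2) right/bottom  bias=-1
    (3,0)@(7, 1): e=[8,0,8] → #  [on edge]
    (4,0)@(9, 1): e=[8,4,4] → #
    (5,0)@(11, 1): e=[8,8,0] → ·  [on edge]
    (3,1)@(7, 3): e=[-8,20,4] → ·
    (4,1)@(9, 3): e=[-8,24,0] → ·  [on edge]
    (3,2)@(7, 5): e=[-24,40,0] → ·  [on edge]
    (2,3)@(5, 7): e=[-40,56,0] → ·  [on edge]
  covered (2 px):
    · · · # # · ·
    · · · · · · ·
    · · · · · · ·
    · · · · · · ·
T1:
  2·area = 28
  edge (2, 6)→(0, 2): d=(-2,-4) top-left  bias=+0
  edge (0, 2)→(6, 0): d=(6,-2) top-left  bias=+0
  edge (6, 0)→(2, 6): d=(-4,6) right/bottom  bias=-1
    (1,0)@(3, 1): e=[14,0,14] → #  [on edge]
    (2,0)@(5, 1): e=[22,4,2] → #
    (3,0)@(7, 1): e=[30,8,-10] → ·
    (0,1)@(1, 3): e=[2,8,18] → #
    (2,1)@(5, 3): e=[18,16,-6] → ·
    (0,2)@(1, 5): e=[-2,20,10] → ·
    (1,2)@(3, 5): e=[6,24,-2] → ·
  covered (4 px):
    · # # · · · ·
    # # · · · · ·
    · · · · · · ·
    · · · · · · ·

Result: [4,4,8]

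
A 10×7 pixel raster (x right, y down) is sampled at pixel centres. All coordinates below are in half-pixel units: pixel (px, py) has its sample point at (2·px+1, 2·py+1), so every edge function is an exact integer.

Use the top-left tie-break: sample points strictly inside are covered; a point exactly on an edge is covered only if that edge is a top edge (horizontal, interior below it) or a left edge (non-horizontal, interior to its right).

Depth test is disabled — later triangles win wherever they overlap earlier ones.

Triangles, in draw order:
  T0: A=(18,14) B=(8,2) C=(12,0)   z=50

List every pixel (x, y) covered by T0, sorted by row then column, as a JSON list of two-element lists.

T0:
  2·area = 68
  edge (18, 14)→(8, 2): d=(-10,-12) top-left  bias=+0
  edge (8, 2)→(12, 0): d=(4,-2) top-left  bias=+0
  edge (12, 0)→(18, 14): d=(6,14) right/bottom  bias=-1
    (5,0)@(11, 1): e=[46,2,20] → X
    (6,0)@(13, 1): e=[70,6,-8] → .
    (4,1)@(9, 3): e=[2,6,60] → X
    (6,1)@(13, 3): e=[50,14,4] → X
    (7,1)@(15, 3): e=[74,18,-24] → .
    (4,2)@(9, 5): e=[-18,14,72] → .
    (5,2)@(11, 5): e=[6,18,44] → X
    (7,2)@(15, 5): e=[54,26,-12] → .
    (5,3)@(11, 7): e=[-14,26,56] → .
    (6,3)@(13, 7): e=[10,30,28] → X
    (7,3)@(15, 7): e=[34,34,0] → .  [on edge]
    (6,4)@(13, 9): e=[-10,38,40] → .
  covered (8 px):
    . . . . . X . . . .
    . . . . X X X . . .
    . . . . . X X . . .
    . . . . . . X . . .
    . . . . . . . X . .
    . . . . . . . . . .
    . . . . . . . . . .

Final: [[5,0],[4,1],[5,1],[6,1],[5,2],[6,2],[6,3],[7,4]]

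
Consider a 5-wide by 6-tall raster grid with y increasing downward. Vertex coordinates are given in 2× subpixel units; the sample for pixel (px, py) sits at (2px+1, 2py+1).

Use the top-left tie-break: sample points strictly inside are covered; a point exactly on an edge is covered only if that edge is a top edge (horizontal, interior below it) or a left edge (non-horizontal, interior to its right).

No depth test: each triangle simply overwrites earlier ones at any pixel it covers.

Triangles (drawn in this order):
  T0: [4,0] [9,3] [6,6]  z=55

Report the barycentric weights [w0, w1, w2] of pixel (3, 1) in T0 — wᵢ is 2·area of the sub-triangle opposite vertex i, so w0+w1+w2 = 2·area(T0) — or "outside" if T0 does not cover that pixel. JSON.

T0:
  2·area = 24
  edge (4, 0)→(9, 3): d=(5,3) right/bottom  bias=-1
  edge (9, 3)→(6, 6): d=(-3,3) right/bottom  bias=-1
  edge (6, 6)→(4, 0): d=(-2,-6) top-left  bias=+0
    (2,0)@(5, 1): e=[2,18,4] → X
    (3,0)@(7, 1): e=[-4,12,16] → .
    (2,1)@(5, 3): e=[12,12,0] → X  [on edge]
    (3,1)@(7, 3): e=[6,6,12] → X
    (4,1)@(9, 3): e=[0,0,24] → .  [on edge]
    (2,2)@(5, 5): e=[22,6,-4] → .
    (3,2)@(7, 5): e=[16,0,8] → .  [on edge]
    (2,3)@(5, 7): e=[32,0,-8] → .  [on edge]
    (1,4)@(3, 9): e=[48,0,-24] → .  [on edge]
    (3,4)@(7, 9): e=[36,-12,0] → .  [on edge]
    (0,5)@(1, 11): e=[64,0,-40] → .  [on edge]
  covered (3 px):
    . . X . .
    . . X X .
    . . . . .
    . . . . .
    . . . . .
    . . . . .

Final: [6,12,6]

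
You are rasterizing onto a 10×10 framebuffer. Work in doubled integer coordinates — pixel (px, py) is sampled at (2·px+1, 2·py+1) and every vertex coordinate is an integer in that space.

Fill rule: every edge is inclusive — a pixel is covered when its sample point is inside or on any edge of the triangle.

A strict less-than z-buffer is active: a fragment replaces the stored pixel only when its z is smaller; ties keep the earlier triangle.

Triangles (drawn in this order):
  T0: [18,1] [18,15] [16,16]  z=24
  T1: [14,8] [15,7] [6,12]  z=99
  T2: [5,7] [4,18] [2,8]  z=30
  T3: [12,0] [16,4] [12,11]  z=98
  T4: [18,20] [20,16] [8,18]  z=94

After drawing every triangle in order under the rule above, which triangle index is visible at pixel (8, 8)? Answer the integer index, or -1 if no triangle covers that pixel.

T0:
  2·area = 28
  edge (18, 1)→(18, 15): d=(0,14) inclusive
  edge (18, 15)→(16, 16): d=(-2,1) inclusive
  edge (16, 16)→(18, 1): d=(2,-15) inclusive
    (8,4)@(17, 9): e=[14,13,1] → #
    (9,4)@(19, 9): e=[-14,11,31] → ·
    (8,5)@(17, 11): e=[14,9,5] → #
    (9,5)@(19, 11): e=[-14,7,35] → ·
    (8,6)@(17, 13): e=[14,5,9] → #
    (9,6)@(19, 13): e=[-14,3,39] → ·
    (8,7)@(17, 15): e=[14,1,13] → #
    (9,7)@(19, 15): e=[-14,-1,43] → ·
    (8,8)@(17, 17): e=[14,-3,17] → ·
  covered (4 px):
    · · · · · · · · · ·
    · · · · · · · · · ·
    · · · · · · · · · ·
    · · · · · · · · · ·
    · · · · · · · · # ·
    · · · · · · · · # ·
    · · · · · · · · # ·
    · · · · · · · · # ·
    · · · · · · · · · ·
    · · · · · · · · · ·
T1:
  2·area = 4  (B↔C swapped to make it positive)
  edge (14, 8)→(6, 12): d=(-8,4) inclusive
  edge (6, 12)→(15, 7): d=(9,-5) inclusive
  edge (15, 7)→(14, 8): d=(-1,1) inclusive
    (9,1)@(19, 3): e=[20,-16,0] → ·  [on edge]
    (8,2)@(17, 5): e=[12,-8,0] → ·  [on edge]
    (7,3)@(15, 7): e=[4,0,0] → #  [on edge]
    (8,3)@(17, 7): e=[-4,10,-2] → ·
    (6,4)@(13, 9): e=[-4,8,0] → ·  [on edge]
    (7,4)@(15, 9): e=[-12,18,-2] → ·
    (5,5)@(11, 11): e=[-12,16,0] → ·  [on edge]
    (4,6)@(9, 13): e=[-20,24,0] → ·  [on edge]
    (3,7)@(7, 15): e=[-28,32,0] → ·  [on edge]
    (2,8)@(5, 17): e=[-36,40,0] → ·  [on edge]
    (1,9)@(3, 19): e=[-44,48,0] → ·  [on edge]
  covered (1 px):
    · · · · · · · · · ·
    · · · · · · · · · ·
    · · · · · · · · · ·
    · · · · · · · # · ·
    · · · · · · · · · ·
    · · · · · · · · · ·
    · · · · · · · · · ·
    · · · · · · · · · ·
    · · · · · · · · · ·
    · · · · · · · · · ·
T2:
  2·area = 32
  edge (5, 7)→(4, 18): d=(-1,11) inclusive
  edge (4, 18)→(2, 8): d=(-2,-10) inclusive
  edge (2, 8)→(5, 7): d=(3,-1) inclusive
    (0,1)@(1, 3): e=[48,0,-16] → ·  [on edge]
    (8,1)@(17, 3): e=[-128,160,0] → ·  [on edge]
    (5,2)@(11, 5): e=[-64,96,0] → ·  [on edge]
    (2,3)@(5, 7): e=[0,32,0] → #  [on edge]
    (3,3)@(7, 7): e=[-22,52,2] → ·
    (1,4)@(3, 9): e=[20,8,4] → #
    (2,4)@(5, 9): e=[-2,28,6] → ·
    (1,5)@(3, 11): e=[18,4,10] → #
    (2,5)@(5, 11): e=[-4,24,12] → ·
    (1,6)@(3, 13): e=[16,0,16] → #  [on edge]
    (2,6)@(5, 13): e=[-6,20,18] → ·
    (1,7)@(3, 15): e=[14,-4,22] → ·
  covered (4 px):
    · · · · · · · · · ·
    · · · · · · · · · ·
    · · · · · · · · · ·
    · · # · · · · · · ·
    · # · · · · · · · ·
    · # · · · · · · · ·
    · # · · · · · · · ·
    · · · · · · · · · ·
    · · · · · · · · · ·
    · · · · · · · · · ·
T3:
  2·area = 44
  edge (12, 0)→(16, 4): d=(4,4) inclusive
  edge (16, 4)→(12, 11): d=(-4,7) inclusive
  edge (12, 11)→(12, 0): d=(0,-11) inclusive
    (6,0)@(13, 1): e=[0,33,11] → #  [on edge]
    (7,0)@(15, 1): e=[-8,19,33] → ·
    (6,1)@(13, 3): e=[8,25,11] → #
    (7,1)@(15, 3): e=[0,11,33] → #  [on edge]
    (8,1)@(17, 3): e=[-8,-3,55] → ·
    (6,2)@(13, 5): e=[16,17,11] → #
    (8,2)@(17, 5): e=[0,-11,55] → ·  [on edge]
    (6,3)@(13, 7): e=[24,9,11] → #
    (7,3)@(15, 7): e=[16,-5,33] → ·
    (9,3)@(19, 7): e=[0,-33,77] → ·  [on edge]
    (6,4)@(13, 9): e=[32,1,11] → #
    (7,4)@(15, 9): e=[24,-13,33] → ·
  covered (7 px):
    · · · · · · # · · ·
    · · · · · · # # · ·
    · · · · · · # # · ·
    · · · · · · # · · ·
    · · · · · · # · · ·
    · · · · · · · · · ·
    · · · · · · · · · ·
    · · · · · · · · · ·
    · · · · · · · · · ·
    · · · · · · · · · ·
T4:
  2·area = 44  (B↔C swapped to make it positive)
  edge (18, 20)→(8, 18): d=(-10,-2) inclusive
  edge (8, 18)→(20, 16): d=(12,-2) inclusive
  edge (20, 16)→(18, 20): d=(-2,4) inclusive
    (1,8)@(3, 17): e=[0,-22,66] → ·  [on edge]
    (7,8)@(15, 17): e=[24,2,18] → #
    (8,8)@(17, 17): e=[28,6,10] → #
    (9,8)@(19, 17): e=[32,10,2] → #
    (6,9)@(13, 19): e=[0,22,22] → #  [on edge]
    (9,9)@(19, 19): e=[12,34,-2] → ·
  covered (6 px):
    · · · · · · · · · ·
    · · · · · · · · · ·
    · · · · · · · · · ·
    · · · · · · · · · ·
    · · · · · · · · · ·
    · · · · · · · · · ·
    · · · · · · · · · ·
    · · · · · · · · · ·
    · · · · · · · # # #
    · · · · · · # # # ·

Z-buffer (winner per pixel, '.' = empty):
  . . . . . . 3 . . .
  . . . . . . 3 3 . .
  . . . . . . 3 3 . .
  . . 2 . . . 3 1 . .
  . 2 . . . . 3 . 0 .
  . 2 . . . . . . 0 .
  . 2 . . . . . . 0 .
  . . . . . . . . 0 .
  . . . . . . . 4 4 4
  . . . . . . 4 4 4 .

Answer: 4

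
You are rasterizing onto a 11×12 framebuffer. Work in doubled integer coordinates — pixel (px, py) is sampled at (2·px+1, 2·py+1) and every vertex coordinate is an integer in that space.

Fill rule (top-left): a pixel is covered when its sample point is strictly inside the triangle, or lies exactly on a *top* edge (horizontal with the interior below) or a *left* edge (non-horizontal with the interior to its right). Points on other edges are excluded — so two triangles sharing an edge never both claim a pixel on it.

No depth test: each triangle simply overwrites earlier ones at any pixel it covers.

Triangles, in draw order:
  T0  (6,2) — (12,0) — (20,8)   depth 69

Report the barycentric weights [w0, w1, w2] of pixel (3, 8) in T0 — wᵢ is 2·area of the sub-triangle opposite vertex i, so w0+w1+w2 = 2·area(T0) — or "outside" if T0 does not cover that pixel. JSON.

T0:
  2·area = 64
  edge (6, 2)→(12, 0): d=(6,-2) top-left  bias=+0
  edge (12, 0)→(20, 8): d=(8,8) right/bottom  bias=-1
  edge (20, 8)→(6, 2): d=(-14,-6) top-left  bias=+0
    (4,0)@(9, 1): e=[0,32,32] → █  [on edge]
    (5,0)@(11, 1): e=[4,16,44] → █
    (6,0)@(13, 1): e=[8,0,56] → ·  [on edge]
    (1,1)@(3, 3): e=[0,96,-32] → ·  [on edge]
    (4,1)@(9, 3): e=[12,48,4] → █
    (6,1)@(13, 3): e=[20,16,28] → █
    (7,1)@(15, 3): e=[24,0,40] → ·  [on edge]
    (4,2)@(9, 5): e=[24,64,-24] → ·
    (5,2)@(11, 5): e=[28,48,-12] → ·
    (6,2)@(13, 5): e=[32,32,0] → █  [on edge]
    (7,2)@(15, 5): e=[36,16,12] → █
    (8,2)@(17, 5): e=[40,0,24] → ·  [on edge]
    (9,3)@(19, 7): e=[56,0,8] → ·  [on edge]
    (10,4)@(21, 9): e=[72,0,-8] → ·  [on edge]
  covered (7 px):
    · · · · █ █ · · · · ·
    · · · · █ █ █ · · · ·
    · · · · · · █ █ · · ·
    · · · · · · · · · · ·
    · · · · · · · · · · ·
    · · · · · · · · · · ·
    · · · · · · · · · · ·
    · · · · · · · · · · ·
    · · · · · · · · · · ·
    · · · · · · · · · · ·
    · · · · · · · · · · ·
    · · · · · · · · · · ·

Final: "outside"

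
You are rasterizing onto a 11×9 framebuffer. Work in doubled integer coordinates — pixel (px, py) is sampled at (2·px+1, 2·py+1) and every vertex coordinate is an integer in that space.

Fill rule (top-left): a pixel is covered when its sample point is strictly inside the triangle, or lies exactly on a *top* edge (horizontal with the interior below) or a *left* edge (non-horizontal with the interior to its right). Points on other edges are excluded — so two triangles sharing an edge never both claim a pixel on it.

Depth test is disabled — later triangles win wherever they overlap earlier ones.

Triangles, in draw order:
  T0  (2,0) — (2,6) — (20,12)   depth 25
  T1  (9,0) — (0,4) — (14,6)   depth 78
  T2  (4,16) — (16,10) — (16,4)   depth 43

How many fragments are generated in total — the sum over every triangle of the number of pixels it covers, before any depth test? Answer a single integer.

T0:
  2·area = 108  (B↔C swapped to make it positive)
  edge (2, 0)→(20, 12): d=(18,12) right/bottom  bias=-1
  edge (20, 12)→(2, 6): d=(-18,-6) top-left  bias=+0
  edge (2, 6)→(2, 0): d=(0,-6) top-left  bias=+0
    (1,0)@(3, 1): e=[6,96,6] → █
    (2,0)@(5, 1): e=[-18,108,18] → ·
    (1,1)@(3, 3): e=[42,60,6] → █
    (2,1)@(5, 3): e=[18,72,18] → █
    (3,1)@(7, 3): e=[-6,84,30] → ·
    (1,2)@(3, 5): e=[78,24,6] → █
    (3,2)@(7, 5): e=[30,48,30] → █
    (4,2)@(9, 5): e=[6,60,42] → █
    (5,2)@(11, 5): e=[-18,72,54] → ·
    (1,3)@(3, 7): e=[114,-12,6] → ·
    (2,3)@(5, 7): e=[90,0,18] → █  [on edge]
    (5,3)@(11, 7): e=[18,36,54] → █
    (5,4)@(11, 9): e=[54,0,54] → █  [on edge]
    (8,5)@(17, 11): e=[18,0,90] → █  [on edge]
  covered (15 px):
    · █ · · · · · · · · ·
    · █ █ · · · · · · · ·
    · █ █ █ █ · · · · · ·
    · · █ █ █ █ · · · · ·
    · · · · · █ █ █ · · ·
    · · · · · · · · █ · ·
    · · · · · · · · · · ·
    · · · · · · · · · · ·
    · · · · · · · · · · ·
T1:
  2·area = 74  (B↔C swapped to make it positive)
  edge (9, 0)→(14, 6): d=(5,6) right/bottom  bias=-1
  edge (14, 6)→(0, 4): d=(-14,-2) top-left  bias=+0
  edge (0, 4)→(9, 0): d=(9,-4) top-left  bias=+0
    (3,0)@(7, 1): e=[17,56,1] → █
    (4,0)@(9, 1): e=[5,60,9] → █
    (5,0)@(11, 1): e=[-7,64,17] → ·
    (1,1)@(3, 3): e=[51,20,3] → █
    (2,1)@(5, 3): e=[39,24,11] → █
    (5,1)@(11, 3): e=[3,36,35] → █
    (6,1)@(13, 3): e=[-9,40,43] → ·
    (1,2)@(3, 5): e=[61,-8,21] → ·
    (2,2)@(5, 5): e=[49,-4,29] → ·
    (3,2)@(7, 5): e=[37,0,37] → █  [on edge]
    (6,2)@(13, 5): e=[1,12,61] → █
    (7,2)@(15, 5): e=[-11,16,69] → ·
    (10,3)@(21, 7): e=[-37,0,111] → ·  [on edge]
  covered (11 px):
    · · · █ █ · · · · · ·
    · █ █ █ █ █ · · · · ·
    · · · █ █ █ █ · · · ·
    · · · · · · · · · · ·
    · · · · · · · · · · ·
    · · · · · · · · · · ·
    · · · · · · · · · · ·
    · · · · · · · · · · ·
    · · · · · · · · · · ·
T2:
  2·area = 72  (B↔C swapped to make it positive)
  edge (4, 16)→(16, 4): d=(12,-12) top-left  bias=+0
  edge (16, 4)→(16, 10): d=(0,6) right/bottom  bias=-1
  edge (16, 10)→(4, 16): d=(-12,6) right/bottom  bias=-1
    (9,0)@(19, 1): e=[0,-18,90] → ·  [on edge]
    (8,1)@(17, 3): e=[0,-6,78] → ·  [on edge]
    (7,2)@(15, 5): e=[0,6,66] → █  [on edge]
    (8,2)@(17, 5): e=[24,-6,54] → ·
    (6,3)@(13, 7): e=[0,18,54] → █  [on edge]
    (8,3)@(17, 7): e=[48,-6,30] → ·
    (5,4)@(11, 9): e=[0,30,42] → █  [on edge]
    (8,4)@(17, 9): e=[72,-6,6] → ·
    (4,5)@(9, 11): e=[0,42,30] → █  [on edge]
    (7,5)@(15, 11): e=[72,6,-6] → ·
    (3,6)@(7, 13): e=[0,54,18] → █  [on edge]
    (5,6)@(11, 13): e=[48,30,-6] → ·
    (2,7)@(5, 15): e=[0,66,6] → █  [on edge]
    (1,8)@(3, 17): e=[0,78,-6] → ·  [on edge]
  covered (12 px):
    · · · · · · · · · · ·
    · · · · · · · · · · ·
    · · · · · · · █ · · ·
    · · · · · · █ █ · · ·
    · · · · · █ █ █ · · ·
    · · · · █ █ █ · · · ·
    · · · █ █ · · · · · ·
    · · █ · · · · · · · ·
    · · · · · · · · · · ·

Final: 38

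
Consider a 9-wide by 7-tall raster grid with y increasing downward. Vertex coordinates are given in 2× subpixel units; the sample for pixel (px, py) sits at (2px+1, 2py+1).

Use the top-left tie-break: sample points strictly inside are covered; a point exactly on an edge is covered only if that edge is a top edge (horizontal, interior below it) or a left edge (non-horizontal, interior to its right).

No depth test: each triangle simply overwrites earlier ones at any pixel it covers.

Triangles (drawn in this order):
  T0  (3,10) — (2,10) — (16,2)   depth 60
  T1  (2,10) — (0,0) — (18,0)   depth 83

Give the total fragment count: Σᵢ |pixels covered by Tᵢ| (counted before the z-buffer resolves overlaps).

T0:
  2·area = 8
  edge (3, 10)→(2, 10): d=(-1,0) right/bottom  bias=-1
  edge (2, 10)→(16, 2): d=(14,-8) top-left  bias=+0
  edge (16, 2)→(3, 10): d=(-13,8) right/bottom  bias=-1
    (5,2)@(11, 5): e=[5,2,1] → #
    (6,2)@(13, 5): e=[5,18,-15] → ·
    (5,3)@(11, 7): e=[3,30,-25] → ·
  covered (1 px):
    · · · · · · · · ·
    · · · · · · · · ·
    · · · · · # · · ·
    · · · · · · · · ·
    · · · · · · · · ·
    · · · · · · · · ·
    · · · · · · · · ·
T1:
  2·area = 180
  edge (2, 10)→(0, 0): d=(-2,-10) top-left  bias=+0
  edge (0, 0)→(18, 0): d=(18,0) top-left  bias=+0
  edge (18, 0)→(2, 10): d=(-16,10) right/bottom  bias=-1
    (0,0)@(1, 1): e=[8,18,154] → #
    (1,0)@(3, 1): e=[28,18,134] → #
    (2,0)@(5, 1): e=[48,18,114] → #
    (3,0)@(7, 1): e=[68,18,94] → #
    (4,0)@(9, 1): e=[88,18,74] → #
    (5,0)@(11, 1): e=[108,18,54] → #
    (6,0)@(13, 1): e=[128,18,34] → #
    (7,0)@(15, 1): e=[148,18,14] → #
    (8,0)@(17, 1): e=[168,18,-6] → ·
    (0,1)@(1, 3): e=[4,54,122] → #
    (7,1)@(15, 3): e=[144,54,-18] → ·
    (0,2)@(1, 5): e=[0,90,90] → #  [on edge]
  covered (23 px):
    # # # # # # # # ·
    # # # # # # # · ·
    # # # # # · · · ·
    · # # · · · · · ·
    · # · · · · · · ·
    · · · · · · · · ·
    · · · · · · · · ·

Result: 24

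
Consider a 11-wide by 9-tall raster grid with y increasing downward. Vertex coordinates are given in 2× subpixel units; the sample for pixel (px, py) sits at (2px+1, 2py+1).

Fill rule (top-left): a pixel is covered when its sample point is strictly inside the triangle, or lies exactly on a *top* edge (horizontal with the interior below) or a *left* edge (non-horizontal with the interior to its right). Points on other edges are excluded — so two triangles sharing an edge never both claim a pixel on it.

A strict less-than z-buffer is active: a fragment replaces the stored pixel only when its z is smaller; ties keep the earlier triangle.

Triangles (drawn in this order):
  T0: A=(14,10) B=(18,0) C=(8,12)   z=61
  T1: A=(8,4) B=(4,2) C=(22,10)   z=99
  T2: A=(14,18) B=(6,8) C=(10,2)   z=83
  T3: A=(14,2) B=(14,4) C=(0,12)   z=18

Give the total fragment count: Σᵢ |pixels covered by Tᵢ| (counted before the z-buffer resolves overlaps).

T0:
  2·area = 52  (B↔C swapped to make it positive)
  edge (14, 10)→(8, 12): d=(-6,2) right/bottom  bias=-1
  edge (8, 12)→(18, 0): d=(10,-12) top-left  bias=+0
  edge (18, 0)→(14, 10): d=(-4,10) right/bottom  bias=-1
    (7,2)@(15, 5): e=[28,14,10] → █
    (8,2)@(17, 5): e=[24,38,-10] → ·
    (6,3)@(13, 7): e=[20,10,22] → █
    (8,3)@(17, 7): e=[12,58,-18] → ·
    (5,4)@(11, 9): e=[12,6,34] → █
    (7,4)@(15, 9): e=[4,54,-6] → ·
    (8,4)@(17, 9): e=[0,78,-26] → ·  [on edge]
    (4,5)@(9, 11): e=[4,2,46] → █
    (5,5)@(11, 11): e=[0,26,26] → ·  [on edge]
    (6,5)@(13, 11): e=[-4,50,6] → ·
    (2,6)@(5, 13): e=[0,-26,78] → ·  [on edge]
    (4,6)@(9, 13): e=[-8,22,38] → ·
  covered (6 px):
    · · · · · · · · · · ·
    · · · · · · · · · · ·
    · · · · · · · █ · · ·
    · · · · · · █ █ · · ·
    · · · · · █ █ · · · ·
    · · · · █ · · · · · ·
    · · · · · · · · · · ·
    · · · · · · · · · · ·
    · · · · · · · · · · ·
T1:
  2·area = 4
  edge (8, 4)→(4, 2): d=(-4,-2) top-left  bias=+0
  edge (4, 2)→(22, 10): d=(18,8) right/bottom  bias=-1
  edge (22, 10)→(8, 4): d=(-14,-6) top-left  bias=+0
    (0,0)@(1, 1): e=[-2,6,0] → ·  [on edge]
    (7,3)@(15, 7): e=[2,2,0] → █  [on edge]
    (8,3)@(17, 7): e=[6,-14,12] → ·
    (7,4)@(15, 9): e=[-6,38,-28] → ·
  covered (1 px):
    · · · · · · · · · · ·
    · · · · · · · · · · ·
    · · · · · · · · · · ·
    · · · · · · · █ · · ·
    · · · · · · · · · · ·
    · · · · · · · · · · ·
    · · · · · · · · · · ·
    · · · · · · · · · · ·
    · · · · · · · · · · ·
T2:
  2·area = 88
  edge (14, 18)→(6, 8): d=(-8,-10) top-left  bias=+0
  edge (6, 8)→(10, 2): d=(4,-6) top-left  bias=+0
  edge (10, 2)→(14, 18): d=(4,16) right/bottom  bias=-1
    (4,2)@(9, 5): e=[54,6,28] → █
    (5,2)@(11, 5): e=[74,18,-4] → ·
    (3,3)@(7, 7): e=[18,2,68] → █
    (5,3)@(11, 7): e=[58,26,4] → █
    (6,3)@(13, 7): e=[78,38,-28] → ·
    (3,4)@(7, 9): e=[2,10,76] → █
    (6,4)@(13, 9): e=[62,46,-20] → ·
    (3,5)@(7, 11): e=[-14,18,84] → ·
    (4,5)@(9, 11): e=[6,30,52] → █
    (6,5)@(13, 11): e=[46,54,-12] → ·
    (4,6)@(9, 13): e=[-10,38,60] → ·
    (5,6)@(11, 13): e=[10,50,28] → █
  covered (11 px):
    · · · · · · · · · · ·
    · · · · · · · · · · ·
    · · · · █ · · · · · ·
    · · · █ █ █ · · · · ·
    · · · █ █ █ · · · · ·
    · · · · █ █ · · · · ·
    · · · · · █ · · · · ·
    · · · · · · █ · · · ·
    · · · · · · · · · · ·
T3:
  2·area = 28
  edge (14, 2)→(14, 4): d=(0,2) right/bottom  bias=-1
  edge (14, 4)→(0, 12): d=(-14,8) right/bottom  bias=-1
  edge (0, 12)→(14, 2): d=(14,-10) top-left  bias=+0
    (6,1)@(13, 3): e=[2,22,4] → █
    (7,1)@(15, 3): e=[-2,6,24] → ·
    (5,2)@(11, 5): e=[6,10,12] → █
    (6,2)@(13, 5): e=[2,-6,32] → ·
    (3,3)@(7, 7): e=[14,14,0] → █  [on edge]
    (4,3)@(9, 7): e=[10,-2,20] → ·
    (5,3)@(11, 7): e=[6,-18,40] → ·
    (2,4)@(5, 9): e=[18,2,8] → █
    (3,4)@(7, 9): e=[14,-14,28] → ·
    (2,5)@(5, 11): e=[18,-26,36] → ·
  covered (4 px):
    · · · · · · · · · · ·
    · · · · · · █ · · · ·
    · · · · · █ · · · · ·
    · · · █ · · · · · · ·
    · · █ · · · · · · · ·
    · · · · · · · · · · ·
    · · · · · · · · · · ·
    · · · · · · · · · · ·
    · · · · · · · · · · ·

Final: 22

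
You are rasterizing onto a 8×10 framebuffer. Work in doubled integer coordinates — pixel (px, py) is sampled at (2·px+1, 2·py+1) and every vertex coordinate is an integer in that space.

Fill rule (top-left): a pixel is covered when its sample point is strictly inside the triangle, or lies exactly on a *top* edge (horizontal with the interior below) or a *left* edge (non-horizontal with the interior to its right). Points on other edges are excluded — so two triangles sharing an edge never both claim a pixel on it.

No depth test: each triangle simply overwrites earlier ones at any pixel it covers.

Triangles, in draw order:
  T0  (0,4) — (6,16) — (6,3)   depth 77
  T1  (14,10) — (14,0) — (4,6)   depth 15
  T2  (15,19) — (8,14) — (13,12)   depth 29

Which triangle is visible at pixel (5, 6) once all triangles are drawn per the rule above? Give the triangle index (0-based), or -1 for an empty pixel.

T0:
  2·area = 78  (B↔C swapped to make it positive)
  edge (0, 4)→(6, 3): d=(6,-1) top-left  bias=+0
  edge (6, 3)→(6, 16): d=(0,13) right/bottom  bias=-1
  edge (6, 16)→(0, 4): d=(-6,-12) top-left  bias=+0
    (0,2)@(1, 5): e=[7,65,6] → █
    (1,2)@(3, 5): e=[9,39,30] → █
    (2,2)@(5, 5): e=[11,13,54] → █
    (3,2)@(7, 5): e=[13,-13,78] → ·
    (0,3)@(1, 7): e=[19,65,-6] → ·
    (1,3)@(3, 7): e=[21,39,18] → █
    (3,3)@(7, 7): e=[25,-13,66] → ·
    (1,4)@(3, 9): e=[33,39,6] → █
    (3,4)@(7, 9): e=[37,-13,54] → ·
    (1,5)@(3, 11): e=[45,39,-6] → ·
    (2,5)@(5, 11): e=[47,13,18] → █
    (3,5)@(7, 11): e=[49,-13,42] → ·
  covered (9 px):
    · · · · · · · ·
    · · · · · · · ·
    █ █ █ · · · · ·
    · █ █ · · · · ·
    · █ █ · · · · ·
    · · █ · · · · ·
    · · █ · · · · ·
    · · · · · · · ·
    · · · · · · · ·
    · · · · · · · ·
T1:
  2·area = 100  (B↔C swapped to make it positive)
  edge (14, 10)→(4, 6): d=(-10,-4) top-left  bias=+0
  edge (4, 6)→(14, 0): d=(10,-6) top-left  bias=+0
  edge (14, 0)→(14, 10): d=(0,10) right/bottom  bias=-1
    (6,0)@(13, 1): e=[86,4,10] → █
    (7,0)@(15, 1): e=[94,16,-10] → ·
    (4,1)@(9, 3): e=[50,0,50] → █  [on edge]
    (5,1)@(11, 3): e=[58,12,30] → █
    (7,1)@(15, 3): e=[74,36,-10] → ·
    (3,2)@(7, 5): e=[22,8,70] → █
    (7,2)@(15, 5): e=[54,56,-10] → ·
    (3,3)@(7, 7): e=[2,28,70] → █
    (7,3)@(15, 7): e=[34,76,-10] → ·
    (3,4)@(7, 9): e=[-18,48,70] → ·
    (4,4)@(9, 9): e=[-10,60,50] → ·
    (5,4)@(11, 9): e=[-2,72,30] → ·
  covered (13 px):
    · · · · · · █ ·
    · · · · █ █ █ ·
    · · · █ █ █ █ ·
    · · · █ █ █ █ ·
    · · · · · · █ ·
    · · · · · · · ·
    · · · · · · · ·
    · · · · · · · ·
    · · · · · · · ·
    · · · · · · · ·
T2:
  2·area = 39
  edge (15, 19)→(8, 14): d=(-7,-5) top-left  bias=+0
  edge (8, 14)→(13, 12): d=(5,-2) top-left  bias=+0
  edge (13, 12)→(15, 19): d=(2,7) right/bottom  bias=-1
    (5,2)@(11, 5): e=[78,-39,0] → ·  [on edge]
    (0,4)@(1, 9): e=[0,-39,78] → ·  [on edge]
    (5,6)@(11, 13): e=[22,1,16] → █
    (6,6)@(13, 13): e=[32,5,2] → █
    (7,6)@(15, 13): e=[42,9,-12] → ·
    (5,7)@(11, 15): e=[8,11,20] → █
    (7,7)@(15, 15): e=[28,19,-8] → ·
    (5,8)@(11, 17): e=[-6,21,24] → ·
    (6,8)@(13, 17): e=[4,25,10] → █
    (7,8)@(15, 17): e=[14,29,-4] → ·
    (6,9)@(13, 19): e=[-10,35,14] → ·
    (7,9)@(15, 19): e=[0,39,0] → ·  [on edge]
  covered (5 px):
    · · · · · · · ·
    · · · · · · · ·
    · · · · · · · ·
    · · · · · · · ·
    · · · · · · · ·
    · · · · · · · ·
    · · · · · █ █ ·
    · · · · · █ █ ·
    · · · · · · █ ·
    · · · · · · · ·

Z-buffer (winner per pixel, '.' = empty):
  . . . . . . 1 .
  . . . . 1 1 1 .
  0 0 0 1 1 1 1 .
  . 0 0 1 1 1 1 .
  . 0 0 . . . 1 .
  . . 0 . . . . .
  . . 0 . . 2 2 .
  . . . . . 2 2 .
  . . . . . . 2 .
  . . . . . . . .

Final: 2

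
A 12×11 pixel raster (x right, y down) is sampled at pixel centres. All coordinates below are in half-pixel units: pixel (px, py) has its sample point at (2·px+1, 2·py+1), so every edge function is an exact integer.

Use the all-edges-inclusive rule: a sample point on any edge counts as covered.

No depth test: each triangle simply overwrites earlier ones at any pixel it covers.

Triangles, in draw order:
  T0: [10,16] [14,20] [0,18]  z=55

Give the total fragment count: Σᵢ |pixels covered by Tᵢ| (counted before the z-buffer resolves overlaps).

T0:
  2·area = 48
  edge (10, 16)→(14, 20): d=(4,4) inclusive
  edge (14, 20)→(0, 18): d=(-14,-2) inclusive
  edge (0, 18)→(10, 16): d=(10,-2) inclusive
    (0,3)@(1, 7): e=[0,156,-108] → .  [on edge]
    (1,4)@(3, 9): e=[0,132,-84] → .  [on edge]
    (2,5)@(5, 11): e=[0,108,-60] → .  [on edge]
    (3,6)@(7, 13): e=[0,84,-36] → .  [on edge]
    (4,7)@(9, 15): e=[0,60,-12] → .  [on edge]
    (7,7)@(15, 15): e=[-24,72,0] → .  [on edge]
    (2,8)@(5, 17): e=[24,24,0] → X  [on edge]
    (3,8)@(7, 17): e=[16,28,4] → X
    (4,8)@(9, 17): e=[8,32,8] → X
    (5,8)@(11, 17): e=[0,36,12] → X  [on edge]
    (6,8)@(13, 17): e=[-8,40,16] → .
    (2,9)@(5, 19): e=[32,-4,20] → .
    (3,9)@(7, 19): e=[24,0,24] → X  [on edge]
    (6,9)@(13, 19): e=[0,12,36] → X  [on edge]
    (7,10)@(15, 21): e=[0,-12,60] → .  [on edge]
    (10,10)@(21, 21): e=[-24,0,72] → .  [on edge]
  covered (8 px):
    . . . . . . . . . . . .
    . . . . . . . . . . . .
    . . . . . . . . . . . .
    . . . . . . . . . . . .
    . . . . . . . . . . . .
    . . . . . . . . . . . .
    . . . . . . . . . . . .
    . . . . . . . . . . . .
    . . X X X X . . . . . .
    . . . X X X X . . . . .
    . . . . . . . . . . . .

Result: 8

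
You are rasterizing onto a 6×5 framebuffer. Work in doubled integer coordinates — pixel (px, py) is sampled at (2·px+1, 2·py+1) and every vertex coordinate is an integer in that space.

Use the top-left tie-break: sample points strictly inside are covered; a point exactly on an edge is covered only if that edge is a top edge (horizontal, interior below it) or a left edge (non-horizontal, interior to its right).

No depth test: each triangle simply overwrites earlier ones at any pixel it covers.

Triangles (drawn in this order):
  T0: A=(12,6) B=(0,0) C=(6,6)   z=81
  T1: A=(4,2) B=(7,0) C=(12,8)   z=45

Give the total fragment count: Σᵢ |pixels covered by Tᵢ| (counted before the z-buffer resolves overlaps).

T0:
  2·area = 36  (B↔C swapped to make it positive)
  edge (12, 6)→(6, 6): d=(-6,0) right/bottom  bias=-1
  edge (6, 6)→(0, 0): d=(-6,-6) top-left  bias=+0
  edge (0, 0)→(12, 6): d=(12,6) right/bottom  bias=-1
    (0,0)@(1, 1): e=[30,0,6] → █  [on edge]
    (1,0)@(3, 1): e=[30,12,-6] → ·
    (0,1)@(1, 3): e=[18,-12,30] → ·
    (1,1)@(3, 3): e=[18,0,18] → █  [on edge]
    (2,1)@(5, 3): e=[18,12,6] → █
    (3,1)@(7, 3): e=[18,24,-6] → ·
    (1,2)@(3, 5): e=[6,-12,42] → ·
    (2,2)@(5, 5): e=[6,0,30] → █  [on edge]
    (3,2)@(7, 5): e=[6,12,18] → █
    (4,2)@(9, 5): e=[6,24,6] → █
    (5,2)@(11, 5): e=[6,36,-6] → ·
    (2,3)@(5, 7): e=[-6,-12,54] → ·
    (3,3)@(7, 7): e=[-6,0,42] → ·  [on edge]
    (4,4)@(9, 9): e=[-18,0,54] → ·  [on edge]
  covered (6 px):
    █ · · · · ·
    · █ █ · · ·
    · · █ █ █ ·
    · · · · · ·
    · · · · · ·
T1:
  2·area = 34
  edge (4, 2)→(7, 0): d=(3,-2) top-left  bias=+0
  edge (7, 0)→(12, 8): d=(5,8) right/bottom  bias=-1
  edge (12, 8)→(4, 2): d=(-8,-6) top-left  bias=+0
    (3,0)@(7, 1): e=[3,5,26] → █
    (4,0)@(9, 1): e=[7,-11,38] → ·
    (3,1)@(7, 3): e=[9,15,10] → █
    (4,1)@(9, 3): e=[13,-1,22] → ·
    (3,2)@(7, 5): e=[15,25,-6] → ·
    (4,2)@(9, 5): e=[19,9,6] → █
    (5,2)@(11, 5): e=[23,-7,18] → ·
    (4,3)@(9, 7): e=[25,19,-10] → ·
    (5,3)@(11, 7): e=[29,3,2] → █
    (5,4)@(11, 9): e=[35,13,-14] → ·
  covered (4 px):
    · · · █ · ·
    · · · █ · ·
    · · · · █ ·
    · · · · · █
    · · · · · ·

Result: 10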